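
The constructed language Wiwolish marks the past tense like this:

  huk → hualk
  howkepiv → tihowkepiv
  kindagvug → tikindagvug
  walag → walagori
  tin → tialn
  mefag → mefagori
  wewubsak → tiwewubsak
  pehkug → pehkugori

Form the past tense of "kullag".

kullagori

walag and kindagvug both end in -g yet inflect differently (walagori, tikindagvug), so the final letter is not what conditions the rule; the number of vowels is.
"kullag" has 2 vowels. The stems with 2 vowels (walag → walagori, pehkug → pehkugori, mefag → mefagori) add -ori.
The other patterns: stems with 1 vowel insert -al- after the first vowel; stems with 3 vowels add the prefix ti-.
So kullag → kullagori.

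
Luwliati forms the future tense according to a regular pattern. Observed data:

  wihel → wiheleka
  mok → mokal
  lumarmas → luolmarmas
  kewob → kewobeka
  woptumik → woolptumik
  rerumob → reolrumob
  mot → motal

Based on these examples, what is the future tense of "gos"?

gosal

kewob and rerumob both end in -b yet inflect differently (kewobeka, reolrumob), so the final letter is not what conditions the rule; the number of vowels is.
"gos" has 1 vowel. The stems with 1 vowel (mok → mokal, mot → motal) add -al.
The other patterns: stems with 2 vowels add -eka; stems with 3 vowels insert -ol- after the first vowel.
So gos → gosal.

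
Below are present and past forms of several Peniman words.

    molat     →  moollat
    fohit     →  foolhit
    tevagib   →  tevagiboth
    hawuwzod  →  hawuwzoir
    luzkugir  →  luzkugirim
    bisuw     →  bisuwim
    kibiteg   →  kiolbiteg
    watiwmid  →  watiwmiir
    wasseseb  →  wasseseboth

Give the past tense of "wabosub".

kibiteg and wasseseb both have last vowel 'e' yet inflect differently (kiolbiteg, wasseseboth), so the last vowel is not what conditions the rule; the final letter is.
"wabosub" ends in -b. The stems ending in -b (wasseseb → wasseseboth, tevagib → tevagiboth) add -oth.
The other patterns: stems ending in -g or -t insert -ol- after the first vowel; stems ending in -d drop the final letter and add -ir; stems ending in -r or -w add -im.
So wabosub → wabosuboth.

wabosuboth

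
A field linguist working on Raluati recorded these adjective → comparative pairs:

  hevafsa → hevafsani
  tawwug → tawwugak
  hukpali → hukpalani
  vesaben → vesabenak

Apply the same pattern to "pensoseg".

pensosegak

vesaben and hevafsa both have 3 vowels yet inflect differently (vesabenak, hevafsani), so the number of vowels is not what conditions the rule; whether the stem ends in a vowel or a consonant is.
"pensoseg" ends in a consonant. The stems ending in a consonant (vesaben → vesabenak, tawwug → tawwugak) add -ak.
So pensoseg → pensosegak.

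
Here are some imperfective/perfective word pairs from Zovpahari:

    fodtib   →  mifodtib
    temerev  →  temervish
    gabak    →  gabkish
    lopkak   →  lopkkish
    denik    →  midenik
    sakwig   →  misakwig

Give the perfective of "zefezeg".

"zefezeg" has last vowel 'e'. The one such stem in the data (temerev → temervish) deletes the last vowel and adds -ish (as do gabak, lopkak), so the same rule applies.
The other pattern: stems whose last vowel is 'i' add the prefix mi-.
So zefezeg → zefezgish.

zefezgish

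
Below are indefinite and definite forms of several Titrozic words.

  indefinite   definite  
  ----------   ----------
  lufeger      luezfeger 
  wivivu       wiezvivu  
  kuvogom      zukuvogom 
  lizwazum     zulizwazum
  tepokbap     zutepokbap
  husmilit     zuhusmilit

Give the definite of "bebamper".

beezbamper

wivivu and lizwazum both have last vowel 'u' yet inflect differently (wiezvivu, zulizwazum), so the last vowel is not what conditions the rule; the final letter is.
"bebamper" ends in -r. The one such stem in the data (lufeger → luezfeger) inserts -ez- after the first vowel (as does wivivu), so the same rule applies.
So bebamper → beezbamper.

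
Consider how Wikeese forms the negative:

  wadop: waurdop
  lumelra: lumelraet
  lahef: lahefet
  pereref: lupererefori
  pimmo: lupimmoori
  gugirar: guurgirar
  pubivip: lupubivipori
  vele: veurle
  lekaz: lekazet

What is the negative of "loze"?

lahef and pereref both end in -f yet inflect differently (lahefet, lupererefori), so the final letter is not what conditions the rule; the first letter is.
"loze" begins with l-. The stems beginning with l- (lahef → lahefet, lekaz → lekazet, lumelra → lumelraet) add -et.
So loze → lozeet.

lozeet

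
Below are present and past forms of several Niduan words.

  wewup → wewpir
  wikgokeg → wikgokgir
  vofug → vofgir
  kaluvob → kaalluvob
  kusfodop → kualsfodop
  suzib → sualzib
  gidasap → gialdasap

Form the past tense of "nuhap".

wewup and kusfodop both end in -p yet inflect differently (wewpir, kualsfodop), so the final letter is not what conditions the rule; the last vowel is.
"nuhap" has last vowel 'a'. The one such stem in the data (gidasap → gialdasap) inserts -al- after the first vowel (as do kaluvob, kusfodop), so the same rule applies.
So nuhap → nualhap.

nualhap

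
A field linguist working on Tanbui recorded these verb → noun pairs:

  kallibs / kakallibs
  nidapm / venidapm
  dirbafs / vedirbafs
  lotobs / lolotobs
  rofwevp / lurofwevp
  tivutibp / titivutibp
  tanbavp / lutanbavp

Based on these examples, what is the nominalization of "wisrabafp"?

tivutibp and tanbavp both end in -p yet inflect differently (titivutibp, lutanbavp), so the final letter is not what conditions the rule; the second-to-last letter is.
"wisrabafp" has second-to-last letter 'f'. The one such stem in the data (dirbafs → vedirbafs) adds the prefix ve-, so the same rule applies.
The other patterns: stems whose second-to-last letter is 'b' repeat the first consonant+vowel as a prefix; stems whose second-to-last letter is 'v' add the prefix lu-.
So wisrabafp → vewisrabafp.

vewisrabafp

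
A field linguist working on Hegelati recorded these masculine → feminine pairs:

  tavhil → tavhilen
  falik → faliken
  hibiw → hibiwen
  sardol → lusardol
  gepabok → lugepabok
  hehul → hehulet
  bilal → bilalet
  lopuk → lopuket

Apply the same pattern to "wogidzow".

luwogidzow

"wogidzow" has last vowel 'o'. The stems whose last vowel is 'o' (sardol → lusardol, gepabok → lugepabok) add the prefix lu-.
The other patterns: stems whose last vowel is 'i' add -en; stems whose last vowel is 'a' or 'u' add -et.
So wogidzow → luwogidzow.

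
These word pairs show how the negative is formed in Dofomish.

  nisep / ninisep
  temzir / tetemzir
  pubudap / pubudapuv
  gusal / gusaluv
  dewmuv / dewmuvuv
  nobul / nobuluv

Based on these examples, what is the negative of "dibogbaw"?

dibogbawuv

nisep and pubudap both end in -p yet inflect differently (ninisep, pubudapuv), so the final letter is not what conditions the rule; the last vowel is.
"dibogbaw" has last vowel 'a'. The stems whose last vowel is 'a' (pubudap → pubudapuv, gusal → gusaluv) add -uv.
The other pattern: stems whose last vowel is 'e' or 'i' repeat the first consonant+vowel as a prefix.
So dibogbaw → dibogbawuv.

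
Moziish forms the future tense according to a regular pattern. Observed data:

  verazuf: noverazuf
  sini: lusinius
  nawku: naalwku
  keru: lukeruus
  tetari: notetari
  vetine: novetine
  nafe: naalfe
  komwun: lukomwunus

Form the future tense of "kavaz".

nafe and vetine both end in -e yet inflect differently (naalfe, novetine), so the final letter is not what conditions the rule; the first letter is.
"kavaz" begins with k-. The stems beginning with k- (keru → lukeruus, komwun → lukomwunus) add lu- … -us around the stem.
The other patterns: stems beginning with n- insert -al- after the first vowel; stems beginning with t- or v- add the prefix no-.
So kavaz → lukavazus.

lukavazus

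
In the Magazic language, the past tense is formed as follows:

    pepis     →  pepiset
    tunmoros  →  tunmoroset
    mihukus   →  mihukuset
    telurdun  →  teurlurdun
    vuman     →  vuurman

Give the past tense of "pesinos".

pesinoset

"pesinos" ends in -s. The stems ending in -s (mihukus → mihukuset, pepis → pepiset, tunmoros → tunmoroset) add -et.
The other pattern: stems ending in -n insert -ur- after the first vowel.
So pesinos → pesinoset.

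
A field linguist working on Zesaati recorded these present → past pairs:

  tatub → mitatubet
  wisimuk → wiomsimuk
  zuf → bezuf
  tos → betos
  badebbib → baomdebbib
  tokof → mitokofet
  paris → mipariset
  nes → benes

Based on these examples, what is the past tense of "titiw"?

mititiwet

nes and paris both end in -s yet inflect differently (benes, mipariset), so the final letter is not what conditions the rule; the number of vowels is.
"titiw" has 2 vowels. The stems with 2 vowels (paris → mipariset, tokof → mitokofet, tatub → mitatubet) add mi- … -et around the stem.
So titiw → mititiwet.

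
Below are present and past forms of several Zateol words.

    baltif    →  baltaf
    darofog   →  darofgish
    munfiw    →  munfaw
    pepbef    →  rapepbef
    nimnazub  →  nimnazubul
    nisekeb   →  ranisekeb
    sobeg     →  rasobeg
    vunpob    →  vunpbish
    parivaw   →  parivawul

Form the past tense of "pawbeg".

vunpob and nisekeb both end in -b yet inflect differently (vunpbish, ranisekeb), so the final letter is not what conditions the rule; the last vowel is.
"pawbeg" has last vowel 'e'. The stems whose last vowel is 'e' (nisekeb → ranisekeb, pepbef → rapepbef, sobeg → rasobeg) add the prefix ra-.
The other patterns: stems whose last vowel is 'i' change the last vowel to 'a'; stems whose last vowel is 'o' delete the last vowel and add -ish; stems whose last vowel is 'a' or 'u' add -ul.
So pawbeg → rapawbeg.

rapawbeg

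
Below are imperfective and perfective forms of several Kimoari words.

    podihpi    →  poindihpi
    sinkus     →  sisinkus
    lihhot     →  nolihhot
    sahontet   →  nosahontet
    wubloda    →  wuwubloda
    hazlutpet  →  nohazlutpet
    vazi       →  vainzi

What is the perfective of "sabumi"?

sahontet and sinkus both begin with s- yet inflect differently (nosahontet, sisinkus), so the first letter is not what conditions the rule; the final letter is.
"sabumi" ends in -i. The stems ending in -i (vazi → vainzi, podihpi → poindihpi) insert -in- after the first vowel.
So sabumi → sainbumi.

sainbumi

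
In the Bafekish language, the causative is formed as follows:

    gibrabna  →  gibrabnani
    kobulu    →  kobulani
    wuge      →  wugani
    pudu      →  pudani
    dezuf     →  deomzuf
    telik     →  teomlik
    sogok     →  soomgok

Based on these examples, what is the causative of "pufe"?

pufani

"pufe" ends in a vowel. The stems ending in a vowel (gibrabna → gibrabnani, kobulu → kobulani, wuge → wugani) drop the final letter and add -ani.
The other pattern: stems ending in a consonant insert -om- after the first vowel.
So pufe → pufani.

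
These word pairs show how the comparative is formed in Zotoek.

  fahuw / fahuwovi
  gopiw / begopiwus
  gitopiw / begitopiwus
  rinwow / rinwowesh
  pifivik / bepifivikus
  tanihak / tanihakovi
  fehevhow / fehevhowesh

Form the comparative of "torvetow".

fehevhow and gopiw both end in -w yet inflect differently (fehevhowesh, begopiwus), so the final letter is not what conditions the rule; the last vowel is.
"torvetow" has last vowel 'o'. The stems whose last vowel is 'o' (fehevhow → fehevhowesh, rinwow → rinwowesh) add -esh.
The other patterns: stems whose last vowel is 'i' add be- … -us around the stem; stems whose last vowel is 'a' or 'u' add -ovi.
So torvetow → torvetowesh.

torvetowesh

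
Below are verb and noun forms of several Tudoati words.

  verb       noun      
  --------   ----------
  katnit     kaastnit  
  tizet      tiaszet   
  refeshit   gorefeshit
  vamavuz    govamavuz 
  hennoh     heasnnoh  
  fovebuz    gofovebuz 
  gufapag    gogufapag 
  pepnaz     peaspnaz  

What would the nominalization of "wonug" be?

woasnug

pepnaz and vamavuz both end in -z yet inflect differently (peaspnaz, govamavuz), so the final letter is not what conditions the rule; the number of vowels is.
"wonug" has 2 vowels. The stems with 2 vowels (pepnaz → peaspnaz, tizet → tiaszet, hennoh → heasnnoh) insert -as- after the first vowel.
So wonug → woasnug.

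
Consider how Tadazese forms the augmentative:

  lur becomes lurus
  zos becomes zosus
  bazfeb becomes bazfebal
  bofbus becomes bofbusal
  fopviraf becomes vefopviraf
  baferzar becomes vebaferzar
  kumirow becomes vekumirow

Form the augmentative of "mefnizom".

vemefnizom

"mefnizom" has 3 vowels. The stems with 3 vowels (fopviraf → vefopviraf, baferzar → vebaferzar, kumirow → vekumirow) add the prefix ve-.
The other patterns: stems with 1 vowel add -us; stems with 2 vowels add -al.
So mefnizom → vemefnizom.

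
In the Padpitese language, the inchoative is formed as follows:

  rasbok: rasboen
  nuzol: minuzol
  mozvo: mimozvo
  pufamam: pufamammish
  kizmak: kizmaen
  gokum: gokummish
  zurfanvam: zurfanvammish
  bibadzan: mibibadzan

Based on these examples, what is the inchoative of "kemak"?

kemaen

pufamam and kizmak both have last vowel 'a' yet inflect differently (pufamammish, kizmaen), so the last vowel is not what conditions the rule; the final letter is.
"kemak" ends in -k. The stems ending in -k (rasbok → rasboen, kizmak → kizmaen) drop the final letter and add -en.
So kemak → kemaen.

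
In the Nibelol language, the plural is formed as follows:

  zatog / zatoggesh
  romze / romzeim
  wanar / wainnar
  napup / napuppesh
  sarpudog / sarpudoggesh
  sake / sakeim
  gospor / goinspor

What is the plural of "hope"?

hopeim

gospor and sarpudog both have last vowel 'o' yet inflect differently (goinspor, sarpudoggesh), so the last vowel is not what conditions the rule; the final letter is.
"hope" ends in -e. The stems ending in -e (romze → romzeim, sake → sakeim) add -im.
So hope → hopeim.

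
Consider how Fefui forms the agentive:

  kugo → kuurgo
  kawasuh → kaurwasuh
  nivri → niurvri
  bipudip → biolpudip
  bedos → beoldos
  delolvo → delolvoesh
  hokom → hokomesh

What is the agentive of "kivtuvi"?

kugo and delolvo both end in -o yet inflect differently (kuurgo, delolvoesh), so the final letter is not what conditions the rule; the first letter is.
"kivtuvi" begins with k-. The stems beginning with k- (kugo → kuurgo, kawasuh → kaurwasuh) insert -ur- after the first vowel.
So kivtuvi → kiurvtuvi.

kiurvtuvi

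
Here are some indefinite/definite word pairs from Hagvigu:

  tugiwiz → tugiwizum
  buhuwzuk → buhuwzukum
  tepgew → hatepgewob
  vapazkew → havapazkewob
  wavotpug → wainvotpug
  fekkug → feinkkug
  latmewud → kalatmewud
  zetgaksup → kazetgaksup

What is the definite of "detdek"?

buhuwzuk and wavotpug both have last vowel 'u' yet inflect differently (buhuwzukum, wainvotpug), so the last vowel is not what conditions the rule; the final letter is.
"detdek" ends in -k. The one such stem in the data (buhuwzuk → buhuwzukum) adds -um, so the same rule applies.
So detdek → detdekum.

detdekum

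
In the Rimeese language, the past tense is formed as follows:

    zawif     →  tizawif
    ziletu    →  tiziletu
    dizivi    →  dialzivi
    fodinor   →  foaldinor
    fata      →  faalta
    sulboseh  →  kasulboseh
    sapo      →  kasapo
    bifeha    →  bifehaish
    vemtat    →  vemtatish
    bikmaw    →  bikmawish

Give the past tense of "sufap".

kasufap

"sufap" begins with s-. The stems beginning with s- (sulboseh → kasulboseh, sapo → kasapo) add the prefix ka-.
The other patterns: stems beginning with z- add the prefix ti-; stems beginning with d- or f- insert -al- after the first vowel; stems beginning with b- or v- add -ish.
So sufap → kasufap.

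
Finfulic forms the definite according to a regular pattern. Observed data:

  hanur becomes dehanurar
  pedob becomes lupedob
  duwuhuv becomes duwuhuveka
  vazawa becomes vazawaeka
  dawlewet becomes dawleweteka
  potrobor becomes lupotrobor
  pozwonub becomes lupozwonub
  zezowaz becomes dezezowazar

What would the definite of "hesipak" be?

"hesipak" begins with h-. The one such stem in the data (hanur → dehanurar) adds de- … -ar around the stem, so the same rule applies.
The other patterns: stems beginning with p- add the prefix lu-; stems beginning with d- or v- add -eka.
So hesipak → dehesipakar.

dehesipakar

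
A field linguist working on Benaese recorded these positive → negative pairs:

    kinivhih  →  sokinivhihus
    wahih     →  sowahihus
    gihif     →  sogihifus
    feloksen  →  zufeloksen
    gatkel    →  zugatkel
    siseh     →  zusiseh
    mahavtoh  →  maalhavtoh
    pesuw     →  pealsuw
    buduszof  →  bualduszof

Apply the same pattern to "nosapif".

sonosapifus

"nosapif" has last vowel 'i'. The stems whose last vowel is 'i' (kinivhih → sokinivhihus, wahih → sowahihus, gihif → sogihifus) add so- … -us around the stem.
The other patterns: stems whose last vowel is 'e' add the prefix zu-; stems whose last vowel is 'o' or 'u' insert -al- after the first vowel.
So nosapif → sonosapifus.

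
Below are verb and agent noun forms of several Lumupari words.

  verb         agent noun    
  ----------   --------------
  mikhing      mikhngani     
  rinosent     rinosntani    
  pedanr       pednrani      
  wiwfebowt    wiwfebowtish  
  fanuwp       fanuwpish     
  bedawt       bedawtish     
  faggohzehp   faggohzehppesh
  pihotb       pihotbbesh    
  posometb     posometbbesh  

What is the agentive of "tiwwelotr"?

rinosent and wiwfebowt both end in -t yet inflect differently (rinosntani, wiwfebowtish), so the final letter is not what conditions the rule; the second-to-last letter is.
"tiwwelotr" has second-to-last letter 't'. The stems whose second-to-last letter is 't' (pihotb → pihotbbesh, posometb → posometbbesh) double the final consonant and add -esh.
The other patterns: stems whose second-to-last letter is 'n' delete the last vowel and add -ani; stems whose second-to-last letter is 'w' add -ish.
So tiwwelotr → tiwwelotrresh.

tiwwelotrresh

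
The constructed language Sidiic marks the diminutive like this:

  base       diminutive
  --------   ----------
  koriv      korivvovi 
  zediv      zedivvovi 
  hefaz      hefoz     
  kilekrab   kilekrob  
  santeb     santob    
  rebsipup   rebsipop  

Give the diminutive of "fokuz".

fokoz

koriv and kilekrab both begin with k- yet inflect differently (korivvovi, kilekrob), so the first letter is not what conditions the rule; the final letter is.
"fokuz" ends in -z. The one such stem in the data (hefaz → hefoz) changes the last vowel to 'o' (as do kilekrab, santeb), so the same rule applies.
So fokuz → fokoz.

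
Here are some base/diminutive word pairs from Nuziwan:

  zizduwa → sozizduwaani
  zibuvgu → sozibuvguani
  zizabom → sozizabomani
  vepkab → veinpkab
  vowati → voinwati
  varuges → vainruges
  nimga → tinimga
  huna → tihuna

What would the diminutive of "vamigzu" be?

"vamigzu" begins with v-. The stems beginning with v- (vepkab → veinpkab, vowati → voinwati, varuges → vainruges) insert -in- after the first vowel.
The other patterns: stems beginning with z- add so- … -ani around the stem; stems beginning with h- or n- add the prefix ti-.
So vamigzu → vainmigzu.

vainmigzu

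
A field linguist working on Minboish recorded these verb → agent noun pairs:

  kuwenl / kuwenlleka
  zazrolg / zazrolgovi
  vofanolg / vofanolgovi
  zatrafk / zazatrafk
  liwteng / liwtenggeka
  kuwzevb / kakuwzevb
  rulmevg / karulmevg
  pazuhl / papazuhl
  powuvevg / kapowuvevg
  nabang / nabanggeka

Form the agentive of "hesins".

"hesins" has second-to-last letter 'n'. The stems whose second-to-last letter is 'n' (kuwenl → kuwenlleka, liwteng → liwtenggeka, nabang → nabanggeka) double the final consonant and add -eka.
So hesins → hesinsseka.

hesinsseka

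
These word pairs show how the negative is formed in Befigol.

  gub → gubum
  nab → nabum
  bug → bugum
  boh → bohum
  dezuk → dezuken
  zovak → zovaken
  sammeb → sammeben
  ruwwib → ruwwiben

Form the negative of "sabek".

"sabek" has 2 vowels. The stems with 2 vowels (dezuk → dezuken, zovak → zovaken, sammeb → sammeben) add -en.
The other pattern: stems with 1 vowel add -um.
So sabek → sabeken.

sabeken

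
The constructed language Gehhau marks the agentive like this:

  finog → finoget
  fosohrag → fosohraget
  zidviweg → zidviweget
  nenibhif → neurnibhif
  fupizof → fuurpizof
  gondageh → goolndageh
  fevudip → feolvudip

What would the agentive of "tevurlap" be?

teolvurlap

"tevurlap" ends in -p. The one such stem in the data (fevudip → feolvudip) inserts -ol- after the first vowel (as does gondageh), so the same rule applies.
So tevurlap → teolvurlap.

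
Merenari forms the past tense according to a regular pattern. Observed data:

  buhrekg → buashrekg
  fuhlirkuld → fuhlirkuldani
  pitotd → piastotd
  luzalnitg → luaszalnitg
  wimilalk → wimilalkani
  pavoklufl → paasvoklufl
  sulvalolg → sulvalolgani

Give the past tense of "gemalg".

"gemalg" has second-to-last letter 'l'. The stems whose second-to-last letter is 'l' (fuhlirkuld → fuhlirkuldani, wimilalk → wimilalkani, sulvalolg → sulvalolgani) add -ani.
The other pattern: stems whose second-to-last letter is 'f', 'k' or 't' insert -as- after the first vowel.
So gemalg → gemalgani.

gemalgani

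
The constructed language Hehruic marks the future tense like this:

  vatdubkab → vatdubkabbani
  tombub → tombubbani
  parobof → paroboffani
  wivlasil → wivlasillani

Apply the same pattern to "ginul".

ginullani

Every pair shown (vatdubkab → vatdubkabbani, tombub → tombubbani, parobof → paroboffani, …) follows the same rule: double the final consonant and add -ani.
So ginul → ginullani.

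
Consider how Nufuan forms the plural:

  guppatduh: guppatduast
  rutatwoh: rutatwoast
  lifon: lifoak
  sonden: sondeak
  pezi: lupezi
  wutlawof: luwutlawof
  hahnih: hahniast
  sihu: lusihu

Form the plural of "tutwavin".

tutwaviak

rutatwoh and lifon both have last vowel 'o' yet inflect differently (rutatwoast, lifoak), so the last vowel is not what conditions the rule; the final letter is.
"tutwavin" ends in -n. The stems ending in -n (lifon → lifoak, sonden → sondeak) drop the final letter and add -ak.
So tutwavin → tutwaviak.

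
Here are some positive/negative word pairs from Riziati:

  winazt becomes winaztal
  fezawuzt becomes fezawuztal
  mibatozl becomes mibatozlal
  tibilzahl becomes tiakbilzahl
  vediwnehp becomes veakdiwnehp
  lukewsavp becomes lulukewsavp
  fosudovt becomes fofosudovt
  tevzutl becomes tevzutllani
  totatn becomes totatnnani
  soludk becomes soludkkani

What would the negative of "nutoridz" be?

mibatozl and tibilzahl both end in -l yet inflect differently (mibatozlal, tiakbilzahl), so the final letter is not what conditions the rule; the second-to-last letter is.
"nutoridz" has second-to-last letter 'd'. The one such stem in the data (soludk → soludkkani) doubles the final consonant and adds -ani (as do tevzutl, totatn), so the same rule applies.
The other patterns: stems whose second-to-last letter is 'z' add -al; stems whose second-to-last letter is 'h' insert -ak- after the first vowel; stems whose second-to-last letter is 'v' repeat the first consonant+vowel as a prefix.
So nutoridz → nutoridzzani.

nutoridzzani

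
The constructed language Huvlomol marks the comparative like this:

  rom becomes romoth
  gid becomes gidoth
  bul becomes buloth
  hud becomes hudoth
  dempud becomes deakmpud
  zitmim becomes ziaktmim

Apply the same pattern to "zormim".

zoakrmim

"zormim" has 2 vowels. The stems with 2 vowels (zitmim → ziaktmim, dempud → deakmpud) insert -ak- after the first vowel.
So zormim → zoakrmim.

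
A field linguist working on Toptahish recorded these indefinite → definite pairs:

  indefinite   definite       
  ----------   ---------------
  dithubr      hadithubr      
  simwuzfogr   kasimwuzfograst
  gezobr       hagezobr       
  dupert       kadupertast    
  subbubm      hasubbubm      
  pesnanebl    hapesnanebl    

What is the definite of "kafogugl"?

kakafoguglast

dithubr and simwuzfogr both end in -r yet inflect differently (hadithubr, kasimwuzfograst), so the final letter is not what conditions the rule; the second-to-last letter is.
"kafogugl" has second-to-last letter 'g'. The one such stem in the data (simwuzfogr → kasimwuzfograst) adds ka- … -ast around the stem, so the same rule applies.
So kafogugl → kakafoguglast.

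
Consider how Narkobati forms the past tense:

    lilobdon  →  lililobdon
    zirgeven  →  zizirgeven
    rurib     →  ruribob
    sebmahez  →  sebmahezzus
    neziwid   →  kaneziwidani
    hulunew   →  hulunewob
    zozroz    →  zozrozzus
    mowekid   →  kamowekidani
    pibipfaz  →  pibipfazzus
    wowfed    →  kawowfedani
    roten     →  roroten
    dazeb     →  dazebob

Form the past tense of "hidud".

kahidudani

wowfed and sebmahez both have last vowel 'e' yet inflect differently (kawowfedani, sebmahezzus), so the last vowel is not what conditions the rule; the final letter is.
"hidud" ends in -d. The stems ending in -d (wowfed → kawowfedani, neziwid → kaneziwidani, mowekid → kamowekidani) add ka- … -ani around the stem.
The other patterns: stems ending in -z double the final consonant and add -us; stems ending in -n repeat the first consonant+vowel as a prefix; stems ending in -b or -w add -ob.
So hidud → kahidudani.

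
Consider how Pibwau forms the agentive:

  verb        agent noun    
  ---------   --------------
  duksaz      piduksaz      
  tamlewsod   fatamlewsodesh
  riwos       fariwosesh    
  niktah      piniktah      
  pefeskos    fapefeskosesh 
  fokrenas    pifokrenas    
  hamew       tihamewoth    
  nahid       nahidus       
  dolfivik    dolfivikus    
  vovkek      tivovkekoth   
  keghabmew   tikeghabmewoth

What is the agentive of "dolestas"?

pidolestas

vovkek and dolfivik both end in -k yet inflect differently (tivovkekoth, dolfivikus), so the final letter is not what conditions the rule; the last vowel is.
"dolestas" has last vowel 'a'. The stems whose last vowel is 'a' (fokrenas → pifokrenas, duksaz → piduksaz, niktah → piniktah) add the prefix pi-.
So dolestas → pidolestas.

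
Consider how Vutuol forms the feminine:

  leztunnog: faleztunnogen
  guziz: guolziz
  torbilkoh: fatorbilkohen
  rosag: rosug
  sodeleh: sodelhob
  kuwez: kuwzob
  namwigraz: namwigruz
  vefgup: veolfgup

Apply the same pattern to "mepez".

leztunnog and rosag both end in -g yet inflect differently (faleztunnogen, rosug), so the final letter is not what conditions the rule; the last vowel is.
"mepez" has last vowel 'e'. The stems whose last vowel is 'e' (sodeleh → sodelhob, kuwez → kuwzob) delete the last vowel and add -ob.
The other patterns: stems whose last vowel is 'o' add fa- … -en around the stem; stems whose last vowel is 'a' change the last vowel to 'u'; stems whose last vowel is 'i' or 'u' insert -ol- after the first vowel.
So mepez → mepzob.

mepzob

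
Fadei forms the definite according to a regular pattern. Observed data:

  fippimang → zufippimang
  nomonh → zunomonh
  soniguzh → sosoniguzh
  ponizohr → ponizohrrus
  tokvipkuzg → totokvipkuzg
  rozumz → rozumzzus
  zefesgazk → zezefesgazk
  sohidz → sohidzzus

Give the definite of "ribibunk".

zuribibunk

"ribibunk" has second-to-last letter 'n'. The stems whose second-to-last letter is 'n' (fippimang → zufippimang, nomonh → zunomonh) add the prefix zu-.
The other patterns: stems whose second-to-last letter is 'z' repeat the first consonant+vowel as a prefix; stems whose second-to-last letter is 'd', 'h' or 'm' double the final consonant and add -us.
So ribibunk → zuribibunk.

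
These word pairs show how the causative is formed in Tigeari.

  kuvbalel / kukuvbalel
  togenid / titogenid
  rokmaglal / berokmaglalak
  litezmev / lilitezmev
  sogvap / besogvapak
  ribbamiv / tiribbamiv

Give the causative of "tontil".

kuvbalel and rokmaglal both end in -l yet inflect differently (kukuvbalel, berokmaglalak), so the final letter is not what conditions the rule; the last vowel is.
"tontil" has last vowel 'i'. The stems whose last vowel is 'i' (togenid → titogenid, ribbamiv → tiribbamiv) add the prefix ti-.
The other patterns: stems whose last vowel is 'e' repeat the first consonant+vowel as a prefix; stems whose last vowel is 'a' add be- … -ak around the stem.
So tontil → titontil.

titontil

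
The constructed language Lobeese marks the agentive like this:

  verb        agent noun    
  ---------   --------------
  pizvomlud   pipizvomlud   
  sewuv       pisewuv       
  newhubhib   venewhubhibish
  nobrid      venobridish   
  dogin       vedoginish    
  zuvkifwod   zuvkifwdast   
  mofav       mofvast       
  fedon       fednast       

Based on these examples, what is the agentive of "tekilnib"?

"tekilnib" has last vowel 'i'. The stems whose last vowel is 'i' (newhubhib → venewhubhibish, nobrid → venobridish, dogin → vedoginish) add ve- … -ish around the stem.
The other patterns: stems whose last vowel is 'u' add the prefix pi-; stems whose last vowel is 'a' or 'o' delete the last vowel and add -ast.
So tekilnib → vetekilnibish.

vetekilnibish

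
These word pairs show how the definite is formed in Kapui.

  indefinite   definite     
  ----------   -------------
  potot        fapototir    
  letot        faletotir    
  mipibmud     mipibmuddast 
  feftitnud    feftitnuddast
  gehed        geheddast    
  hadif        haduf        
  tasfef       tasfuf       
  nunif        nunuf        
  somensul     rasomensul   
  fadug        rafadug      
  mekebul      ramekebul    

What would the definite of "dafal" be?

"dafal" ends in -l. The stems ending in -l (somensul → rasomensul, mekebul → ramekebul) add the prefix ra-.
The other patterns: stems ending in -t add fa- … -ir around the stem; stems ending in -d double the final consonant and add -ast; stems ending in -f change the last vowel to 'u'.
So dafal → radafal.

radafal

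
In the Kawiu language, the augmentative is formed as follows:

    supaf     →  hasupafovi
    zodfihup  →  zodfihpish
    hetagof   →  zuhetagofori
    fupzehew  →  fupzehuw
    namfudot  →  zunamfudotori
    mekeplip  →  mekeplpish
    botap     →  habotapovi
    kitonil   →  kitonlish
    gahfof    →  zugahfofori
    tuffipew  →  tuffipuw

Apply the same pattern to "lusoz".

"lusoz" has last vowel 'o'. The stems whose last vowel is 'o' (namfudot → zunamfudotori, gahfof → zugahfofori, hetagof → zuhetagofori) add zu- … -ori around the stem.
The other patterns: stems whose last vowel is 'e' change the last vowel to 'u'; stems whose last vowel is 'a' add ha- … -ovi around the stem; stems whose last vowel is 'i' or 'u' delete the last vowel and add -ish.
So lusoz → zulusozori.

zulusozori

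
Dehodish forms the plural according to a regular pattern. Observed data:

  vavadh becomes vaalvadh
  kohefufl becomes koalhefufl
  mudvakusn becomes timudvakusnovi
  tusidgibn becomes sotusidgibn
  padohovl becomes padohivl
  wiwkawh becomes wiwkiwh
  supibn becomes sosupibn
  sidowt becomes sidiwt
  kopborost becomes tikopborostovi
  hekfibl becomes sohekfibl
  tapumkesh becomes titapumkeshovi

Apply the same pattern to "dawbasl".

mudvakusn and tusidgibn both end in -n yet inflect differently (timudvakusnovi, sotusidgibn), so the final letter is not what conditions the rule; the second-to-last letter is.
"dawbasl" has second-to-last letter 's'. The stems whose second-to-last letter is 's' (tapumkesh → titapumkeshovi, kopborost → tikopborostovi, mudvakusn → timudvakusnovi) add ti- … -ovi around the stem.
The other patterns: stems whose second-to-last letter is 'b' add the prefix so-; stems whose second-to-last letter is 'v' or 'w' change the last vowel to 'i'; stems whose second-to-last letter is 'd' or 'f' insert -al- after the first vowel.
So dawbasl → tidawbaslovi.

tidawbaslovi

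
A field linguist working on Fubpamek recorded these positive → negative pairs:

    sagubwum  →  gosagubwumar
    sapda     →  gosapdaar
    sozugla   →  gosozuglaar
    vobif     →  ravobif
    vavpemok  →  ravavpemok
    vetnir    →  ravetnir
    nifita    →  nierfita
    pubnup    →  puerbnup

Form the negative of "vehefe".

ravehefe

sapda and nifita both end in -a yet inflect differently (gosapdaar, nierfita), so the final letter is not what conditions the rule; the first letter is.
"vehefe" begins with v-. The stems beginning with v- (vobif → ravobif, vavpemok → ravavpemok, vetnir → ravetnir) add the prefix ra-.
The other patterns: stems beginning with s- add go- … -ar around the stem; stems beginning with n- or p- insert -er- after the first vowel.
So vehefe → ravehefe.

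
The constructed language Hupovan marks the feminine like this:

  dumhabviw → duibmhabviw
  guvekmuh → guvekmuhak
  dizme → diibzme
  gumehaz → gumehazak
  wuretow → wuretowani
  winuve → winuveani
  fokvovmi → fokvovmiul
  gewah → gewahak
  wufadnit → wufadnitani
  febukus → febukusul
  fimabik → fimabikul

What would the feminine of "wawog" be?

dumhabviw and wuretow both end in -w yet inflect differently (duibmhabviw, wuretowani), so the final letter is not what conditions the rule; the first letter is.
"wawog" begins with w-. The stems beginning with w- (wuretow → wuretowani, wufadnit → wufadnitani, winuve → winuveani) add -ani.
The other patterns: stems beginning with g- add -ak; stems beginning with f- add -ul; stems beginning with d- insert -ib- after the first vowel.
So wawog → wawogani.

wawogani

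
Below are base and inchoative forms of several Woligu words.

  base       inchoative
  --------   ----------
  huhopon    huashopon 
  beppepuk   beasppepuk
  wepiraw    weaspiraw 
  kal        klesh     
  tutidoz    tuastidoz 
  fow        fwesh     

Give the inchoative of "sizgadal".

siaszgadal

"sizgadal" has 3 vowels. The stems with 3 vowels (beppepuk → beasppepuk, tutidoz → tuastidoz, wepiraw → weaspiraw) insert -as- after the first vowel.
The other pattern: stems with 1 vowel delete the last vowel and add -esh.
So sizgadal → siaszgadal.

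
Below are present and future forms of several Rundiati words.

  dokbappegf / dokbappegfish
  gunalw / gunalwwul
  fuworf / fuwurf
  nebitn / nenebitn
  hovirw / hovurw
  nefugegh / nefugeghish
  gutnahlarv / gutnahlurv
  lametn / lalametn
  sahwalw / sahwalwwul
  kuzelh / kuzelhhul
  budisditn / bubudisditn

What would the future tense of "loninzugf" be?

loninzugfish

nefugegh and kuzelh both end in -h yet inflect differently (nefugeghish, kuzelhhul), so the final letter is not what conditions the rule; the second-to-last letter is.
"loninzugf" has second-to-last letter 'g'. The stems whose second-to-last letter is 'g' (dokbappegf → dokbappegfish, nefugegh → nefugeghish) add -ish.
The other patterns: stems whose second-to-last letter is 'l' double the final consonant and add -ul; stems whose second-to-last letter is 'r' change the last vowel to 'u'; stems whose second-to-last letter is 't' repeat the first consonant+vowel as a prefix.
So loninzugf → loninzugfish.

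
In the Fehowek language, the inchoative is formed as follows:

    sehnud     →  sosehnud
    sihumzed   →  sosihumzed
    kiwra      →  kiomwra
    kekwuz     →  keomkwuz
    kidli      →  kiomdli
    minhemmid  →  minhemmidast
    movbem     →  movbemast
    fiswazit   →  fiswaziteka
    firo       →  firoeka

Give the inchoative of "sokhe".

sosokhe

sehnud and minhemmid both end in -d yet inflect differently (sosehnud, minhemmidast), so the final letter is not what conditions the rule; the first letter is.
"sokhe" begins with s-. The stems beginning with s- (sehnud → sosehnud, sihumzed → sosihumzed) add the prefix so-.
So sokhe → sosokhe.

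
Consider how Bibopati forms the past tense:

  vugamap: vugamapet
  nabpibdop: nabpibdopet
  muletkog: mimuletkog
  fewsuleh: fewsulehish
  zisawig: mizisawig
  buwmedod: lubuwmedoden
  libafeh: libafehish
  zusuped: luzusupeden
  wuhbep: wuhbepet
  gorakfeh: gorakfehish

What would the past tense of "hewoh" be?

buwmedod and muletkog both have last vowel 'o' yet inflect differently (lubuwmedoden, mimuletkog), so the last vowel is not what conditions the rule; the final letter is.
"hewoh" ends in -h. The stems ending in -h (fewsuleh → fewsulehish, libafeh → libafehish, gorakfeh → gorakfehish) add -ish.
The other patterns: stems ending in -d add lu- … -en around the stem; stems ending in -g add the prefix mi-; stems ending in -p add -et.
So hewoh → hewohish.

hewohish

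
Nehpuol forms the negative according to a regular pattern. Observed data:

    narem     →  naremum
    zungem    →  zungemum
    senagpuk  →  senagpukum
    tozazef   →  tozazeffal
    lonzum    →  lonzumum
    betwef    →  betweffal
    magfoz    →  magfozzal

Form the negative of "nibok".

nibokum

zungem and betwef both have last vowel 'e' yet inflect differently (zungemum, betweffal), so the last vowel is not what conditions the rule; the final letter is.
"nibok" ends in -k. The one such stem in the data (senagpuk → senagpukum) adds -um, so the same rule applies.
The other pattern: stems ending in -f or -z double the final consonant and add -al.
So nibok → nibokum.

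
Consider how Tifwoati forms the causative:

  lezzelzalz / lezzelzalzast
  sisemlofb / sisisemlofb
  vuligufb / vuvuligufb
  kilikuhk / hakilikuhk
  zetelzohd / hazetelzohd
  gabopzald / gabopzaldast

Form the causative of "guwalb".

guwalbast

"guwalb" has second-to-last letter 'l'. The stems whose second-to-last letter is 'l' (gabopzald → gabopzaldast, lezzelzalz → lezzelzalzast) add -ast.
The other patterns: stems whose second-to-last letter is 'h' add the prefix ha-; stems whose second-to-last letter is 'f' repeat the first consonant+vowel as a prefix.
So guwalb → guwalbast.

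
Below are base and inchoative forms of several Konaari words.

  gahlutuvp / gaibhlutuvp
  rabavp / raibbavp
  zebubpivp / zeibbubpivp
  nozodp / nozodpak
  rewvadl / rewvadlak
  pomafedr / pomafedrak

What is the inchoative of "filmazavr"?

zebubpivp and nozodp both end in -p yet inflect differently (zeibbubpivp, nozodpak), so the final letter is not what conditions the rule; the second-to-last letter is.
"filmazavr" has second-to-last letter 'v'. The stems whose second-to-last letter is 'v' (zebubpivp → zeibbubpivp, gahlutuvp → gaibhlutuvp, rabavp → raibbavp) insert -ib- after the first vowel.
So filmazavr → fiiblmazavr.

fiiblmazavr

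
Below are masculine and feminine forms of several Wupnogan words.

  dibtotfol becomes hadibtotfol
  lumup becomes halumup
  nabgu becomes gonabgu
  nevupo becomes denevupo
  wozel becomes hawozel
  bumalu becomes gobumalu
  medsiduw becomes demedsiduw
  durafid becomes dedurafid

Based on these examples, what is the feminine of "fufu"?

lumup and nabgu both have last vowel 'u' yet inflect differently (halumup, gonabgu), so the last vowel is not what conditions the rule; the final letter is.
"fufu" ends in -u. The stems ending in -u (nabgu → gonabgu, bumalu → gobumalu) add the prefix go-.
The other patterns: stems ending in -l or -p add the prefix ha-; stems ending in -d, -o or -w add the prefix de-.
So fufu → gofufu.

gofufu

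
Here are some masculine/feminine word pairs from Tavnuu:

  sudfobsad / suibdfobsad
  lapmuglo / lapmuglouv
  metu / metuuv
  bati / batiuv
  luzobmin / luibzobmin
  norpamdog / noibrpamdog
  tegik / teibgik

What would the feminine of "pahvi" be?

lapmuglo and norpamdog both have last vowel 'o' yet inflect differently (lapmuglouv, noibrpamdog), so the last vowel is not what conditions the rule; whether the stem ends in a vowel or a consonant is.
"pahvi" ends in a vowel. The stems ending in a vowel (metu → metuuv, bati → batiuv, lapmuglo → lapmuglouv) add -uv.
The other pattern: stems ending in a consonant insert -ib- after the first vowel.
So pahvi → pahviuv.

pahviuv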